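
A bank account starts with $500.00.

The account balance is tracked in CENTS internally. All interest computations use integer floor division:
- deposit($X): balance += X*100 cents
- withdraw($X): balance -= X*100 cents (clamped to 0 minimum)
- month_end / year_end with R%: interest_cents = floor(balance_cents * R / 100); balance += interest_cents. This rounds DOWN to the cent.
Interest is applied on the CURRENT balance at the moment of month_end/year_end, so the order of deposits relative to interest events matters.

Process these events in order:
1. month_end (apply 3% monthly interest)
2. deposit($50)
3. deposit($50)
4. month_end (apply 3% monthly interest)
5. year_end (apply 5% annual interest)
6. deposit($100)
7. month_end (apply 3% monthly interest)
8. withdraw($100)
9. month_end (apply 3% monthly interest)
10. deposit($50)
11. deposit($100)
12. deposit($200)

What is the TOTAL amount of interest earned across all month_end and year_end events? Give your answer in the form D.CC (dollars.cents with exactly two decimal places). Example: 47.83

Answer: 108.71

Derivation:
After 1 (month_end (apply 3% monthly interest)): balance=$515.00 total_interest=$15.00
After 2 (deposit($50)): balance=$565.00 total_interest=$15.00
After 3 (deposit($50)): balance=$615.00 total_interest=$15.00
After 4 (month_end (apply 3% monthly interest)): balance=$633.45 total_interest=$33.45
After 5 (year_end (apply 5% annual interest)): balance=$665.12 total_interest=$65.12
After 6 (deposit($100)): balance=$765.12 total_interest=$65.12
After 7 (month_end (apply 3% monthly interest)): balance=$788.07 total_interest=$88.07
After 8 (withdraw($100)): balance=$688.07 total_interest=$88.07
After 9 (month_end (apply 3% monthly interest)): balance=$708.71 total_interest=$108.71
After 10 (deposit($50)): balance=$758.71 total_interest=$108.71
After 11 (deposit($100)): balance=$858.71 total_interest=$108.71
After 12 (deposit($200)): balance=$1058.71 total_interest=$108.71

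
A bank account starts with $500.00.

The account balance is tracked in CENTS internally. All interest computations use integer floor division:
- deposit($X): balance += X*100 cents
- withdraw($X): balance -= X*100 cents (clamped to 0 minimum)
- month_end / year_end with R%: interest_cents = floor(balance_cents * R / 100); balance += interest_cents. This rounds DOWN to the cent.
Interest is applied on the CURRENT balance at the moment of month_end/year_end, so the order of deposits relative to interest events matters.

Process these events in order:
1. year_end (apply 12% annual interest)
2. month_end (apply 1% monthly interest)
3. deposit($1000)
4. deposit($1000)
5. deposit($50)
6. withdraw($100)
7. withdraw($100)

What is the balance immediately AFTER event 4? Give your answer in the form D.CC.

After 1 (year_end (apply 12% annual interest)): balance=$560.00 total_interest=$60.00
After 2 (month_end (apply 1% monthly interest)): balance=$565.60 total_interest=$65.60
After 3 (deposit($1000)): balance=$1565.60 total_interest=$65.60
After 4 (deposit($1000)): balance=$2565.60 total_interest=$65.60

Answer: 2565.60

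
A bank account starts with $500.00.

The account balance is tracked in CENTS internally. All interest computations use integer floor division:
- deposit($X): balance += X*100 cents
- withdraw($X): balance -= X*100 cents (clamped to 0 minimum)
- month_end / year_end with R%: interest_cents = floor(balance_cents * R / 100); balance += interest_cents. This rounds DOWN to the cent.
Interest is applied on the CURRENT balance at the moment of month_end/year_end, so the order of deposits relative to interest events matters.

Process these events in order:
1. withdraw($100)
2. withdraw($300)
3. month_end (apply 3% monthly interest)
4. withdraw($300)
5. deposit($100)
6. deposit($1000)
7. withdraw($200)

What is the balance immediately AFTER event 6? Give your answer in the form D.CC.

After 1 (withdraw($100)): balance=$400.00 total_interest=$0.00
After 2 (withdraw($300)): balance=$100.00 total_interest=$0.00
After 3 (month_end (apply 3% monthly interest)): balance=$103.00 total_interest=$3.00
After 4 (withdraw($300)): balance=$0.00 total_interest=$3.00
After 5 (deposit($100)): balance=$100.00 total_interest=$3.00
After 6 (deposit($1000)): balance=$1100.00 total_interest=$3.00

Answer: 1100.00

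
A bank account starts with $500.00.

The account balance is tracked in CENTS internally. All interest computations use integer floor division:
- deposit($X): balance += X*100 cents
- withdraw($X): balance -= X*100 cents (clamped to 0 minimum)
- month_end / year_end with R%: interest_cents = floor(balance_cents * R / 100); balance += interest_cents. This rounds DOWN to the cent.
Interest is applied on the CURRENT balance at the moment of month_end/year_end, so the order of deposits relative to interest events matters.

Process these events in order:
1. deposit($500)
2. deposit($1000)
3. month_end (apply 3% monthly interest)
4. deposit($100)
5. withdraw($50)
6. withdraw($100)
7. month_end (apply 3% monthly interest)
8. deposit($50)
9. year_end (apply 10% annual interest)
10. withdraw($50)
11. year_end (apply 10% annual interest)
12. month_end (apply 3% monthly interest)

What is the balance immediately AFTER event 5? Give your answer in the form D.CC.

Answer: 2110.00

Derivation:
After 1 (deposit($500)): balance=$1000.00 total_interest=$0.00
After 2 (deposit($1000)): balance=$2000.00 total_interest=$0.00
After 3 (month_end (apply 3% monthly interest)): balance=$2060.00 total_interest=$60.00
After 4 (deposit($100)): balance=$2160.00 total_interest=$60.00
After 5 (withdraw($50)): balance=$2110.00 total_interest=$60.00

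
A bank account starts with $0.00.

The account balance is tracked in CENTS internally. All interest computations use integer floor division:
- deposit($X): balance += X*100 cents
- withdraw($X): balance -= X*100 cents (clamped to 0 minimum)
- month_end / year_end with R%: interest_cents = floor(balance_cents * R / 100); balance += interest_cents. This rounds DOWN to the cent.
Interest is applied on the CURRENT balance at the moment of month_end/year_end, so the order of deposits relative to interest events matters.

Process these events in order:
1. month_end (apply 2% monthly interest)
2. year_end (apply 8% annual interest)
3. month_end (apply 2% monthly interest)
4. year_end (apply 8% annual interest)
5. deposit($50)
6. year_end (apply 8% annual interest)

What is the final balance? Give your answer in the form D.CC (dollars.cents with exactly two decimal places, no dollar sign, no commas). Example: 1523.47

After 1 (month_end (apply 2% monthly interest)): balance=$0.00 total_interest=$0.00
After 2 (year_end (apply 8% annual interest)): balance=$0.00 total_interest=$0.00
After 3 (month_end (apply 2% monthly interest)): balance=$0.00 total_interest=$0.00
After 4 (year_end (apply 8% annual interest)): balance=$0.00 total_interest=$0.00
After 5 (deposit($50)): balance=$50.00 total_interest=$0.00
After 6 (year_end (apply 8% annual interest)): balance=$54.00 total_interest=$4.00

Answer: 54.00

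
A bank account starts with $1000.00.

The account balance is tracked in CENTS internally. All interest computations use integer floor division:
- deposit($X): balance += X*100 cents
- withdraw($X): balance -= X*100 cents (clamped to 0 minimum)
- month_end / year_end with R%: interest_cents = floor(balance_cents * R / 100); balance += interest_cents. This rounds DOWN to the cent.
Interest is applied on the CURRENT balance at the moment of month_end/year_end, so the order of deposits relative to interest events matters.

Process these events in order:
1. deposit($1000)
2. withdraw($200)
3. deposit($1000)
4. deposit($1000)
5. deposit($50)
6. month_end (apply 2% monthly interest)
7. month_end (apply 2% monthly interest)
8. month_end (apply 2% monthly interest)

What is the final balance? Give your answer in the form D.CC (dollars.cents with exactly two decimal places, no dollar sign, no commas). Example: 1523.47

Answer: 4085.65

Derivation:
After 1 (deposit($1000)): balance=$2000.00 total_interest=$0.00
After 2 (withdraw($200)): balance=$1800.00 total_interest=$0.00
After 3 (deposit($1000)): balance=$2800.00 total_interest=$0.00
After 4 (deposit($1000)): balance=$3800.00 total_interest=$0.00
After 5 (deposit($50)): balance=$3850.00 total_interest=$0.00
After 6 (month_end (apply 2% monthly interest)): balance=$3927.00 total_interest=$77.00
After 7 (month_end (apply 2% monthly interest)): balance=$4005.54 total_interest=$155.54
After 8 (month_end (apply 2% monthly interest)): balance=$4085.65 total_interest=$235.65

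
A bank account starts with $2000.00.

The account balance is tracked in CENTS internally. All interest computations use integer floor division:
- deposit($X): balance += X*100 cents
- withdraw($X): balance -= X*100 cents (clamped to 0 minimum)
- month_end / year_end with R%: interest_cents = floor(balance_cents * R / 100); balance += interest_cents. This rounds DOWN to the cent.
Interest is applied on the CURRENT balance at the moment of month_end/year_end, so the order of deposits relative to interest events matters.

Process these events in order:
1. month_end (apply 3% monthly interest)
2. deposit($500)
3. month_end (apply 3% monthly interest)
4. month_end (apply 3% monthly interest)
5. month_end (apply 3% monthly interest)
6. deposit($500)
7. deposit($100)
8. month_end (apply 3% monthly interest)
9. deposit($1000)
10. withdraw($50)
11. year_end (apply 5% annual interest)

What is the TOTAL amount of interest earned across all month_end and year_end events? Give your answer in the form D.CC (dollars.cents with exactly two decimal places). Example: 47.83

After 1 (month_end (apply 3% monthly interest)): balance=$2060.00 total_interest=$60.00
After 2 (deposit($500)): balance=$2560.00 total_interest=$60.00
After 3 (month_end (apply 3% monthly interest)): balance=$2636.80 total_interest=$136.80
After 4 (month_end (apply 3% monthly interest)): balance=$2715.90 total_interest=$215.90
After 5 (month_end (apply 3% monthly interest)): balance=$2797.37 total_interest=$297.37
After 6 (deposit($500)): balance=$3297.37 total_interest=$297.37
After 7 (deposit($100)): balance=$3397.37 total_interest=$297.37
After 8 (month_end (apply 3% monthly interest)): balance=$3499.29 total_interest=$399.29
After 9 (deposit($1000)): balance=$4499.29 total_interest=$399.29
After 10 (withdraw($50)): balance=$4449.29 total_interest=$399.29
After 11 (year_end (apply 5% annual interest)): balance=$4671.75 total_interest=$621.75

Answer: 621.75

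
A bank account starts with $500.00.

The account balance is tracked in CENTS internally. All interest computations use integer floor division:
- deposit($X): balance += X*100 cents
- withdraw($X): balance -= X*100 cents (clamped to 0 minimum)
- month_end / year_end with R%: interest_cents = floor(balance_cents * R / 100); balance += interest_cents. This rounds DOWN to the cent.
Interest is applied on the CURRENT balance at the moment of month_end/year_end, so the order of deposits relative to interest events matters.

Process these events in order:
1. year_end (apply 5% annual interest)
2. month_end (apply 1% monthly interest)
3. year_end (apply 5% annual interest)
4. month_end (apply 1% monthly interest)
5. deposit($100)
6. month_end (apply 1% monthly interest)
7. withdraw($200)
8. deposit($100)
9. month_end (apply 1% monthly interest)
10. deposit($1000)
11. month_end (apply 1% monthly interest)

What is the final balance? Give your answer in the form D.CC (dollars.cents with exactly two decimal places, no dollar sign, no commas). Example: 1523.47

After 1 (year_end (apply 5% annual interest)): balance=$525.00 total_interest=$25.00
After 2 (month_end (apply 1% monthly interest)): balance=$530.25 total_interest=$30.25
After 3 (year_end (apply 5% annual interest)): balance=$556.76 total_interest=$56.76
After 4 (month_end (apply 1% monthly interest)): balance=$562.32 total_interest=$62.32
After 5 (deposit($100)): balance=$662.32 total_interest=$62.32
After 6 (month_end (apply 1% monthly interest)): balance=$668.94 total_interest=$68.94
After 7 (withdraw($200)): balance=$468.94 total_interest=$68.94
After 8 (deposit($100)): balance=$568.94 total_interest=$68.94
After 9 (month_end (apply 1% monthly interest)): balance=$574.62 total_interest=$74.62
After 10 (deposit($1000)): balance=$1574.62 total_interest=$74.62
After 11 (month_end (apply 1% monthly interest)): balance=$1590.36 total_interest=$90.36

Answer: 1590.36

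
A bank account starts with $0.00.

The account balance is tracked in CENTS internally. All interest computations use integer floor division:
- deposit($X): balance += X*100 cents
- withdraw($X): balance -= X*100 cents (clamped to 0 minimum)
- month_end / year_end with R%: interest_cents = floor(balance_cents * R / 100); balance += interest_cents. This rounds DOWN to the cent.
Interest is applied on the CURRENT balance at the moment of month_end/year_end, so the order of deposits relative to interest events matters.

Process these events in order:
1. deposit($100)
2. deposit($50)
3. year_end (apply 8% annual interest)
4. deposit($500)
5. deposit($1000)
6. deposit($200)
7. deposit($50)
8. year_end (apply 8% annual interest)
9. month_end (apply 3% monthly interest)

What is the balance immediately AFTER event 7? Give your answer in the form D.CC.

Answer: 1912.00

Derivation:
After 1 (deposit($100)): balance=$100.00 total_interest=$0.00
After 2 (deposit($50)): balance=$150.00 total_interest=$0.00
After 3 (year_end (apply 8% annual interest)): balance=$162.00 total_interest=$12.00
After 4 (deposit($500)): balance=$662.00 total_interest=$12.00
After 5 (deposit($1000)): balance=$1662.00 total_interest=$12.00
After 6 (deposit($200)): balance=$1862.00 total_interest=$12.00
After 7 (deposit($50)): balance=$1912.00 total_interest=$12.00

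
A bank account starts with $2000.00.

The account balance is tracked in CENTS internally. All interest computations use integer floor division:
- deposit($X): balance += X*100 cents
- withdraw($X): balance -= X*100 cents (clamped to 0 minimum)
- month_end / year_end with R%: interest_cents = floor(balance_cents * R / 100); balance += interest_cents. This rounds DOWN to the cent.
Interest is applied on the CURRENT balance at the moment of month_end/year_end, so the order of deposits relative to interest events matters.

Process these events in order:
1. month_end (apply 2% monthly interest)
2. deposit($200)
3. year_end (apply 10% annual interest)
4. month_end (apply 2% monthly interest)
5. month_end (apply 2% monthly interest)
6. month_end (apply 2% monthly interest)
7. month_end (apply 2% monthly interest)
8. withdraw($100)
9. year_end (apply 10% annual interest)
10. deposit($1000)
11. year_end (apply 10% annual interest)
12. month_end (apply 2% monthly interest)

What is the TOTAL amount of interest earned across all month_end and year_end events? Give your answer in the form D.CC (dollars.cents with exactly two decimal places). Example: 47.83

After 1 (month_end (apply 2% monthly interest)): balance=$2040.00 total_interest=$40.00
After 2 (deposit($200)): balance=$2240.00 total_interest=$40.00
After 3 (year_end (apply 10% annual interest)): balance=$2464.00 total_interest=$264.00
After 4 (month_end (apply 2% monthly interest)): balance=$2513.28 total_interest=$313.28
After 5 (month_end (apply 2% monthly interest)): balance=$2563.54 total_interest=$363.54
After 6 (month_end (apply 2% monthly interest)): balance=$2614.81 total_interest=$414.81
After 7 (month_end (apply 2% monthly interest)): balance=$2667.10 total_interest=$467.10
After 8 (withdraw($100)): balance=$2567.10 total_interest=$467.10
After 9 (year_end (apply 10% annual interest)): balance=$2823.81 total_interest=$723.81
After 10 (deposit($1000)): balance=$3823.81 total_interest=$723.81
After 11 (year_end (apply 10% annual interest)): balance=$4206.19 total_interest=$1106.19
After 12 (month_end (apply 2% monthly interest)): balance=$4290.31 total_interest=$1190.31

Answer: 1190.31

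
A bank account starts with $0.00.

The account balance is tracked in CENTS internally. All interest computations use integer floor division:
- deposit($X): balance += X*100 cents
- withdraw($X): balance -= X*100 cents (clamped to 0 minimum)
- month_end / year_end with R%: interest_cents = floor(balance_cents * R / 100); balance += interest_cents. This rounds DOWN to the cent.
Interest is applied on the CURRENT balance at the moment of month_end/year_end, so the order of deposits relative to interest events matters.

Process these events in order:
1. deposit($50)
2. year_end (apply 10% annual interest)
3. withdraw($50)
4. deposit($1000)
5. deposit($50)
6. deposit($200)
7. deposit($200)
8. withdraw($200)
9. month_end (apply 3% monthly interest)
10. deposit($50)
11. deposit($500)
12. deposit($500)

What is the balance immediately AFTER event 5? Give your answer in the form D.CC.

Answer: 1055.00

Derivation:
After 1 (deposit($50)): balance=$50.00 total_interest=$0.00
After 2 (year_end (apply 10% annual interest)): balance=$55.00 total_interest=$5.00
After 3 (withdraw($50)): balance=$5.00 total_interest=$5.00
After 4 (deposit($1000)): balance=$1005.00 total_interest=$5.00
After 5 (deposit($50)): balance=$1055.00 total_interest=$5.00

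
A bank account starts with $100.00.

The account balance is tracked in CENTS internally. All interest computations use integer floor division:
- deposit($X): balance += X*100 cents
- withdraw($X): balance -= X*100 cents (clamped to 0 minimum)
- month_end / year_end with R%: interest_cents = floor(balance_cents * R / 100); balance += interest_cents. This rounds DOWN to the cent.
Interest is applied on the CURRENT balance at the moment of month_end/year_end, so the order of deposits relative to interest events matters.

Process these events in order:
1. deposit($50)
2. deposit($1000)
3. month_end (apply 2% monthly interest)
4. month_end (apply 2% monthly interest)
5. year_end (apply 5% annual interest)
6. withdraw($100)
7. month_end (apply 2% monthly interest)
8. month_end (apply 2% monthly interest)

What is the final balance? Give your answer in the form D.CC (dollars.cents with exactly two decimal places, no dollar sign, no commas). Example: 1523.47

Answer: 1202.98

Derivation:
After 1 (deposit($50)): balance=$150.00 total_interest=$0.00
After 2 (deposit($1000)): balance=$1150.00 total_interest=$0.00
After 3 (month_end (apply 2% monthly interest)): balance=$1173.00 total_interest=$23.00
After 4 (month_end (apply 2% monthly interest)): balance=$1196.46 total_interest=$46.46
After 5 (year_end (apply 5% annual interest)): balance=$1256.28 total_interest=$106.28
After 6 (withdraw($100)): balance=$1156.28 total_interest=$106.28
After 7 (month_end (apply 2% monthly interest)): balance=$1179.40 total_interest=$129.40
After 8 (month_end (apply 2% monthly interest)): balance=$1202.98 total_interest=$152.98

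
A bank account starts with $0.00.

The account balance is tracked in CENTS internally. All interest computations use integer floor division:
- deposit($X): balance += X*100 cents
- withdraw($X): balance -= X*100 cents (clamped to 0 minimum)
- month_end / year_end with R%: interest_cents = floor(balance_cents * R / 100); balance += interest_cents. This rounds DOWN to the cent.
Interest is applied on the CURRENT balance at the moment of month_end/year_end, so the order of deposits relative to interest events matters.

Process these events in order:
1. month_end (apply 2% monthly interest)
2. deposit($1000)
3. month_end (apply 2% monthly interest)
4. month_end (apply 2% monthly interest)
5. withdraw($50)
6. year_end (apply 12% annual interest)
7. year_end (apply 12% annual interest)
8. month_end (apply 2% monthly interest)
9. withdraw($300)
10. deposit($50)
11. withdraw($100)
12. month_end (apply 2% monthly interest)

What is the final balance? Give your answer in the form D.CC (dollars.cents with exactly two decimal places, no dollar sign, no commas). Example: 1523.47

After 1 (month_end (apply 2% monthly interest)): balance=$0.00 total_interest=$0.00
After 2 (deposit($1000)): balance=$1000.00 total_interest=$0.00
After 3 (month_end (apply 2% monthly interest)): balance=$1020.00 total_interest=$20.00
After 4 (month_end (apply 2% monthly interest)): balance=$1040.40 total_interest=$40.40
After 5 (withdraw($50)): balance=$990.40 total_interest=$40.40
After 6 (year_end (apply 12% annual interest)): balance=$1109.24 total_interest=$159.24
After 7 (year_end (apply 12% annual interest)): balance=$1242.34 total_interest=$292.34
After 8 (month_end (apply 2% monthly interest)): balance=$1267.18 total_interest=$317.18
After 9 (withdraw($300)): balance=$967.18 total_interest=$317.18
After 10 (deposit($50)): balance=$1017.18 total_interest=$317.18
After 11 (withdraw($100)): balance=$917.18 total_interest=$317.18
After 12 (month_end (apply 2% monthly interest)): balance=$935.52 total_interest=$335.52

Answer: 935.52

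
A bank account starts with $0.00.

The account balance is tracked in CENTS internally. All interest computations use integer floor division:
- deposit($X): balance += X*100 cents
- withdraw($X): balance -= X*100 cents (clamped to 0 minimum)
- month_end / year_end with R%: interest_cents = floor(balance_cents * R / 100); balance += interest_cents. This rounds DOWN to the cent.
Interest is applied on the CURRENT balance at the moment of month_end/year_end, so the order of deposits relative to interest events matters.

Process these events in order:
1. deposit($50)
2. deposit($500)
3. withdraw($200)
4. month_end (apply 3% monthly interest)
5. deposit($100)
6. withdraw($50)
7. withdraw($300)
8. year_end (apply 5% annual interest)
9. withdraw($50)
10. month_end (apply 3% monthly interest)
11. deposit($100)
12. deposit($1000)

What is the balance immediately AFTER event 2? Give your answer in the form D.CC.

Answer: 550.00

Derivation:
After 1 (deposit($50)): balance=$50.00 total_interest=$0.00
After 2 (deposit($500)): balance=$550.00 total_interest=$0.00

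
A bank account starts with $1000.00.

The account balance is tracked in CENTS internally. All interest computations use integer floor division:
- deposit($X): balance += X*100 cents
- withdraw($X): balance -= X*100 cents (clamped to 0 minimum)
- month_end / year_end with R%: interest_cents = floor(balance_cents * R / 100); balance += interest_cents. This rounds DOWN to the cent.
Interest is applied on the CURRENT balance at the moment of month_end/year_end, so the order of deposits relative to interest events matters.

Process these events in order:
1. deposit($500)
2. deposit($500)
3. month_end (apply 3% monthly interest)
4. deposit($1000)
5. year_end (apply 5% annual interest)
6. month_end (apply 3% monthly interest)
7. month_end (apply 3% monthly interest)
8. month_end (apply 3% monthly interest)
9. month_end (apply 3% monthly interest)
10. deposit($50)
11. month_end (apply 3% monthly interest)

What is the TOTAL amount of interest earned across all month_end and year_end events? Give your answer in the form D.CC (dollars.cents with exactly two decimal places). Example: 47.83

Answer: 726.23

Derivation:
After 1 (deposit($500)): balance=$1500.00 total_interest=$0.00
After 2 (deposit($500)): balance=$2000.00 total_interest=$0.00
After 3 (month_end (apply 3% monthly interest)): balance=$2060.00 total_interest=$60.00
After 4 (deposit($1000)): balance=$3060.00 total_interest=$60.00
After 5 (year_end (apply 5% annual interest)): balance=$3213.00 total_interest=$213.00
After 6 (month_end (apply 3% monthly interest)): balance=$3309.39 total_interest=$309.39
After 7 (month_end (apply 3% monthly interest)): balance=$3408.67 total_interest=$408.67
After 8 (month_end (apply 3% monthly interest)): balance=$3510.93 total_interest=$510.93
After 9 (month_end (apply 3% monthly interest)): balance=$3616.25 total_interest=$616.25
After 10 (deposit($50)): balance=$3666.25 total_interest=$616.25
After 11 (month_end (apply 3% monthly interest)): balance=$3776.23 total_interest=$726.23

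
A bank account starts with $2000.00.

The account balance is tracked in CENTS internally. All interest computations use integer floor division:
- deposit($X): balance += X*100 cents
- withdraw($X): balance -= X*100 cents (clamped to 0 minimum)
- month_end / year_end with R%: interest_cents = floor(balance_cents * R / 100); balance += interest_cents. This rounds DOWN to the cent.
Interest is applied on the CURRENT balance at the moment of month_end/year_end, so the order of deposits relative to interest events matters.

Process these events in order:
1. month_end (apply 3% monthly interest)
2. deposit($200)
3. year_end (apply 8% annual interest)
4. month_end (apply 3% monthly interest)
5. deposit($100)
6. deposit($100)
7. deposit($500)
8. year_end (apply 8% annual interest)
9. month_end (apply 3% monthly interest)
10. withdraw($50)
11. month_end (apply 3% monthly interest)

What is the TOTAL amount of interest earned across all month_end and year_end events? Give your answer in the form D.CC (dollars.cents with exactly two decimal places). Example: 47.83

Answer: 781.02

Derivation:
After 1 (month_end (apply 3% monthly interest)): balance=$2060.00 total_interest=$60.00
After 2 (deposit($200)): balance=$2260.00 total_interest=$60.00
After 3 (year_end (apply 8% annual interest)): balance=$2440.80 total_interest=$240.80
After 4 (month_end (apply 3% monthly interest)): balance=$2514.02 total_interest=$314.02
After 5 (deposit($100)): balance=$2614.02 total_interest=$314.02
After 6 (deposit($100)): balance=$2714.02 total_interest=$314.02
After 7 (deposit($500)): balance=$3214.02 total_interest=$314.02
After 8 (year_end (apply 8% annual interest)): balance=$3471.14 total_interest=$571.14
After 9 (month_end (apply 3% monthly interest)): balance=$3575.27 total_interest=$675.27
After 10 (withdraw($50)): balance=$3525.27 total_interest=$675.27
After 11 (month_end (apply 3% monthly interest)): balance=$3631.02 total_interest=$781.02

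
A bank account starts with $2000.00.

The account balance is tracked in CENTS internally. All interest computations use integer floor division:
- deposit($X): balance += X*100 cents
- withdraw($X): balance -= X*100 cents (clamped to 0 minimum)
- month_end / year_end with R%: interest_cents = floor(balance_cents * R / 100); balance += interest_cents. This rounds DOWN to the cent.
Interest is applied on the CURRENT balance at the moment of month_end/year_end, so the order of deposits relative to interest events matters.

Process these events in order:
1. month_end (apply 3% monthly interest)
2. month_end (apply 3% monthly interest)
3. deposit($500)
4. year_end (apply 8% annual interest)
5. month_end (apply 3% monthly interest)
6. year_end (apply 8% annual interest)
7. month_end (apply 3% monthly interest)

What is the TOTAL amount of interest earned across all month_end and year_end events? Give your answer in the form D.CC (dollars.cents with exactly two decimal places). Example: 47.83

After 1 (month_end (apply 3% monthly interest)): balance=$2060.00 total_interest=$60.00
After 2 (month_end (apply 3% monthly interest)): balance=$2121.80 total_interest=$121.80
After 3 (deposit($500)): balance=$2621.80 total_interest=$121.80
After 4 (year_end (apply 8% annual interest)): balance=$2831.54 total_interest=$331.54
After 5 (month_end (apply 3% monthly interest)): balance=$2916.48 total_interest=$416.48
After 6 (year_end (apply 8% annual interest)): balance=$3149.79 total_interest=$649.79
After 7 (month_end (apply 3% monthly interest)): balance=$3244.28 total_interest=$744.28

Answer: 744.28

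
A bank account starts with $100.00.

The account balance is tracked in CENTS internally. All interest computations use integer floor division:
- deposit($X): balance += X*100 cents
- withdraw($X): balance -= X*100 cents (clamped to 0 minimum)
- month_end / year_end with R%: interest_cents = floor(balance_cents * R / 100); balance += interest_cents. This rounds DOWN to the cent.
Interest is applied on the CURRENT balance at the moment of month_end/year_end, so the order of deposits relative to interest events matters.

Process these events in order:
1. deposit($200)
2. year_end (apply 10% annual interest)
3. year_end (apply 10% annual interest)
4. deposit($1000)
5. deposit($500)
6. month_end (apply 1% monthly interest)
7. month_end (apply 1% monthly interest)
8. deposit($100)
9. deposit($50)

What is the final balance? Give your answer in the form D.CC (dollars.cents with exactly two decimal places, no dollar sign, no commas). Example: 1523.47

Answer: 2050.44

Derivation:
After 1 (deposit($200)): balance=$300.00 total_interest=$0.00
After 2 (year_end (apply 10% annual interest)): balance=$330.00 total_interest=$30.00
After 3 (year_end (apply 10% annual interest)): balance=$363.00 total_interest=$63.00
After 4 (deposit($1000)): balance=$1363.00 total_interest=$63.00
After 5 (deposit($500)): balance=$1863.00 total_interest=$63.00
After 6 (month_end (apply 1% monthly interest)): balance=$1881.63 total_interest=$81.63
After 7 (month_end (apply 1% monthly interest)): balance=$1900.44 total_interest=$100.44
After 8 (deposit($100)): balance=$2000.44 total_interest=$100.44
After 9 (deposit($50)): balance=$2050.44 total_interest=$100.44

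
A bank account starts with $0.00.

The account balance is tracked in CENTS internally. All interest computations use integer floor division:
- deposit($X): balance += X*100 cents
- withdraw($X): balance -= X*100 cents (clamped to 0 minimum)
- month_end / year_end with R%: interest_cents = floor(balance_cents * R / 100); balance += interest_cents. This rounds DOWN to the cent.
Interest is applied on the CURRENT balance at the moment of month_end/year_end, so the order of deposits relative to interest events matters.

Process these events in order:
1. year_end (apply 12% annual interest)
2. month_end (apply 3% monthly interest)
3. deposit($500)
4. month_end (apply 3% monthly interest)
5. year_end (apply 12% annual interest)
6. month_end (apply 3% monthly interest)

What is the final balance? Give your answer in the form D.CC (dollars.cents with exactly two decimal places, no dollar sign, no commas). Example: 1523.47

Answer: 594.10

Derivation:
After 1 (year_end (apply 12% annual interest)): balance=$0.00 total_interest=$0.00
After 2 (month_end (apply 3% monthly interest)): balance=$0.00 total_interest=$0.00
After 3 (deposit($500)): balance=$500.00 total_interest=$0.00
After 4 (month_end (apply 3% monthly interest)): balance=$515.00 total_interest=$15.00
After 5 (year_end (apply 12% annual interest)): balance=$576.80 total_interest=$76.80
After 6 (month_end (apply 3% monthly interest)): balance=$594.10 total_interest=$94.10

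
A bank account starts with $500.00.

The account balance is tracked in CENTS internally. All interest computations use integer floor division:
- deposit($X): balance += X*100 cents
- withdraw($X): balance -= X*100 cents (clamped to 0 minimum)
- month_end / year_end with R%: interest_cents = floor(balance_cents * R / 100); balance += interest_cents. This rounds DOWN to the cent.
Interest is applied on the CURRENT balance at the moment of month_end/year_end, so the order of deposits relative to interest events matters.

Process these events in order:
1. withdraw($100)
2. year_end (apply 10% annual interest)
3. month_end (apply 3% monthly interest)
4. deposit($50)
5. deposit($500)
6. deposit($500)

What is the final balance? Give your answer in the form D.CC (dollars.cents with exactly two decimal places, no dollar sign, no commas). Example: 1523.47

After 1 (withdraw($100)): balance=$400.00 total_interest=$0.00
After 2 (year_end (apply 10% annual interest)): balance=$440.00 total_interest=$40.00
After 3 (month_end (apply 3% monthly interest)): balance=$453.20 total_interest=$53.20
After 4 (deposit($50)): balance=$503.20 total_interest=$53.20
After 5 (deposit($500)): balance=$1003.20 total_interest=$53.20
After 6 (deposit($500)): balance=$1503.20 total_interest=$53.20

Answer: 1503.20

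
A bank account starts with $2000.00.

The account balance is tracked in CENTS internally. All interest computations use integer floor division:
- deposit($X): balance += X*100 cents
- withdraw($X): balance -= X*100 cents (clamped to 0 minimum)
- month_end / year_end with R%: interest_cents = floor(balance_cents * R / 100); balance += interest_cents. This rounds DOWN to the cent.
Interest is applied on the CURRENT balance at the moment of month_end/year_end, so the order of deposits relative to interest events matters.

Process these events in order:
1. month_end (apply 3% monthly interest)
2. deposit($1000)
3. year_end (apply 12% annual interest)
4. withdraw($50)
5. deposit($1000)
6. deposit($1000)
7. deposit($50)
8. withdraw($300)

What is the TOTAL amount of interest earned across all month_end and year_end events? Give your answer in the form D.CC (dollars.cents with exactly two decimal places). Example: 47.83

Answer: 427.20

Derivation:
After 1 (month_end (apply 3% monthly interest)): balance=$2060.00 total_interest=$60.00
After 2 (deposit($1000)): balance=$3060.00 total_interest=$60.00
After 3 (year_end (apply 12% annual interest)): balance=$3427.20 total_interest=$427.20
After 4 (withdraw($50)): balance=$3377.20 total_interest=$427.20
After 5 (deposit($1000)): balance=$4377.20 total_interest=$427.20
After 6 (deposit($1000)): balance=$5377.20 total_interest=$427.20
After 7 (deposit($50)): balance=$5427.20 total_interest=$427.20
After 8 (withdraw($300)): balance=$5127.20 total_interest=$427.20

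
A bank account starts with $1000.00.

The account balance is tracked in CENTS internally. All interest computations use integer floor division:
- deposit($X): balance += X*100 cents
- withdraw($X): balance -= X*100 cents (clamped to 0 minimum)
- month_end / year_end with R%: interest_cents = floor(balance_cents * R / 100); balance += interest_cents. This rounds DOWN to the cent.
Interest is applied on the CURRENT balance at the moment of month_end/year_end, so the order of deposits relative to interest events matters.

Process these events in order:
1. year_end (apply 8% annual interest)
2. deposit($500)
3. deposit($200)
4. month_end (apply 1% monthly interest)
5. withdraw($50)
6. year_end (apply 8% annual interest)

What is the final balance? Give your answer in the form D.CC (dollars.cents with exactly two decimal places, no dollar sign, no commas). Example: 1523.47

Answer: 1887.62

Derivation:
After 1 (year_end (apply 8% annual interest)): balance=$1080.00 total_interest=$80.00
After 2 (deposit($500)): balance=$1580.00 total_interest=$80.00
After 3 (deposit($200)): balance=$1780.00 total_interest=$80.00
After 4 (month_end (apply 1% monthly interest)): balance=$1797.80 total_interest=$97.80
After 5 (withdraw($50)): balance=$1747.80 total_interest=$97.80
After 6 (year_end (apply 8% annual interest)): balance=$1887.62 total_interest=$237.62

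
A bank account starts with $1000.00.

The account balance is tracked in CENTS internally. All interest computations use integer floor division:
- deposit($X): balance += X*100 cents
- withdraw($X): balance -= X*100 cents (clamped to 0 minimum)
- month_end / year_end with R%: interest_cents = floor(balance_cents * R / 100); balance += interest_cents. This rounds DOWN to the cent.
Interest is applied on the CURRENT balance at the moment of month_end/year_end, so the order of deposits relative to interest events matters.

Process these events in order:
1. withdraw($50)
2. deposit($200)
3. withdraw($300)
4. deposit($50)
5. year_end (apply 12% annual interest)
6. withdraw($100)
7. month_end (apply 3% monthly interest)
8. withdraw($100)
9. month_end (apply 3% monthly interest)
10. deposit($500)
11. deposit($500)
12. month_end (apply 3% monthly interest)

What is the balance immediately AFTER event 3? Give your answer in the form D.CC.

After 1 (withdraw($50)): balance=$950.00 total_interest=$0.00
After 2 (deposit($200)): balance=$1150.00 total_interest=$0.00
After 3 (withdraw($300)): balance=$850.00 total_interest=$0.00

Answer: 850.00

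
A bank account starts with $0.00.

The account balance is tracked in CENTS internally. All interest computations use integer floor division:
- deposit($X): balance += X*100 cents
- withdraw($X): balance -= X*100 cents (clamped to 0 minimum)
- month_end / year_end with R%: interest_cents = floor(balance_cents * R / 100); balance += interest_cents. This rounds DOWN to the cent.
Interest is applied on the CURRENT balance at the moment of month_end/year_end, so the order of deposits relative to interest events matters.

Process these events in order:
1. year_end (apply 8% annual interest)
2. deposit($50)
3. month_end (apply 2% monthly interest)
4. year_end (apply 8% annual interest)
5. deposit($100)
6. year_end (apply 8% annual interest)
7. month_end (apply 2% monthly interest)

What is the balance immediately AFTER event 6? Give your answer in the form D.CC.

Answer: 167.48

Derivation:
After 1 (year_end (apply 8% annual interest)): balance=$0.00 total_interest=$0.00
After 2 (deposit($50)): balance=$50.00 total_interest=$0.00
After 3 (month_end (apply 2% monthly interest)): balance=$51.00 total_interest=$1.00
After 4 (year_end (apply 8% annual interest)): balance=$55.08 total_interest=$5.08
After 5 (deposit($100)): balance=$155.08 total_interest=$5.08
After 6 (year_end (apply 8% annual interest)): balance=$167.48 total_interest=$17.48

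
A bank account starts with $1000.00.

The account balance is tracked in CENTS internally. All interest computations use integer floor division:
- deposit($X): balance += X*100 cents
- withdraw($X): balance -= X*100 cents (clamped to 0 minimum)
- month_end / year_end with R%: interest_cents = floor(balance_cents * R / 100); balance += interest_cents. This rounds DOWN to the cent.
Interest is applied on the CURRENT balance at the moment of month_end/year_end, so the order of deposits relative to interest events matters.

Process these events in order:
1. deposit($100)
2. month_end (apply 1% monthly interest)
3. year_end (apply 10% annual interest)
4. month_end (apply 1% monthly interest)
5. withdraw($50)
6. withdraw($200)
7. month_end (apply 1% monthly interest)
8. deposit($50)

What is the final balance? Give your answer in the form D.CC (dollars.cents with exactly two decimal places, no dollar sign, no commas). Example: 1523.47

After 1 (deposit($100)): balance=$1100.00 total_interest=$0.00
After 2 (month_end (apply 1% monthly interest)): balance=$1111.00 total_interest=$11.00
After 3 (year_end (apply 10% annual interest)): balance=$1222.10 total_interest=$122.10
After 4 (month_end (apply 1% monthly interest)): balance=$1234.32 total_interest=$134.32
After 5 (withdraw($50)): balance=$1184.32 total_interest=$134.32
After 6 (withdraw($200)): balance=$984.32 total_interest=$134.32
After 7 (month_end (apply 1% monthly interest)): balance=$994.16 total_interest=$144.16
After 8 (deposit($50)): balance=$1044.16 total_interest=$144.16

Answer: 1044.16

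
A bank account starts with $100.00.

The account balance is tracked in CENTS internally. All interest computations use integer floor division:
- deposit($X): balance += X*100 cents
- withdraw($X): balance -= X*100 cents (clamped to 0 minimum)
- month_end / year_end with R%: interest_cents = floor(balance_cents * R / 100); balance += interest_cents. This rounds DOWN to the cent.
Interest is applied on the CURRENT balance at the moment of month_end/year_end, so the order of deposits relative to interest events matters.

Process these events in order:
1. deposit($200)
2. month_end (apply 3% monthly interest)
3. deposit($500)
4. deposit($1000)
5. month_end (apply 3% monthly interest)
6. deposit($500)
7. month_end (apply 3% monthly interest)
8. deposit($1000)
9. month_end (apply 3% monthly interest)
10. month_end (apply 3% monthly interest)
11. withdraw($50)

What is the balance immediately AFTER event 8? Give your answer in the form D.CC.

Answer: 3434.16

Derivation:
After 1 (deposit($200)): balance=$300.00 total_interest=$0.00
After 2 (month_end (apply 3% monthly interest)): balance=$309.00 total_interest=$9.00
After 3 (deposit($500)): balance=$809.00 total_interest=$9.00
After 4 (deposit($1000)): balance=$1809.00 total_interest=$9.00
After 5 (month_end (apply 3% monthly interest)): balance=$1863.27 total_interest=$63.27
After 6 (deposit($500)): balance=$2363.27 total_interest=$63.27
After 7 (month_end (apply 3% monthly interest)): balance=$2434.16 total_interest=$134.16
After 8 (deposit($1000)): balance=$3434.16 total_interest=$134.16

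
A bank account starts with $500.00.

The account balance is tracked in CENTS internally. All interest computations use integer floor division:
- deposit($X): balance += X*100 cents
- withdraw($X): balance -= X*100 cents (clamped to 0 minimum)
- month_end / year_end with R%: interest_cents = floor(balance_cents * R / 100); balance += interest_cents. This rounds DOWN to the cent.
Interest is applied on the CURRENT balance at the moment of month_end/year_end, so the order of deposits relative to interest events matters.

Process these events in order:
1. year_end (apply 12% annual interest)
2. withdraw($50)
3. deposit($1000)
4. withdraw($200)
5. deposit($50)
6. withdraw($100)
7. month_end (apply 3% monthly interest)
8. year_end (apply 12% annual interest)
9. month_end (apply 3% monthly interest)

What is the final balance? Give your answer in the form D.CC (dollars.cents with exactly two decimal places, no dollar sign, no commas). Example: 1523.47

Answer: 1497.13

Derivation:
After 1 (year_end (apply 12% annual interest)): balance=$560.00 total_interest=$60.00
After 2 (withdraw($50)): balance=$510.00 total_interest=$60.00
After 3 (deposit($1000)): balance=$1510.00 total_interest=$60.00
After 4 (withdraw($200)): balance=$1310.00 total_interest=$60.00
After 5 (deposit($50)): balance=$1360.00 total_interest=$60.00
After 6 (withdraw($100)): balance=$1260.00 total_interest=$60.00
After 7 (month_end (apply 3% monthly interest)): balance=$1297.80 total_interest=$97.80
After 8 (year_end (apply 12% annual interest)): balance=$1453.53 total_interest=$253.53
After 9 (month_end (apply 3% monthly interest)): balance=$1497.13 total_interest=$297.13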